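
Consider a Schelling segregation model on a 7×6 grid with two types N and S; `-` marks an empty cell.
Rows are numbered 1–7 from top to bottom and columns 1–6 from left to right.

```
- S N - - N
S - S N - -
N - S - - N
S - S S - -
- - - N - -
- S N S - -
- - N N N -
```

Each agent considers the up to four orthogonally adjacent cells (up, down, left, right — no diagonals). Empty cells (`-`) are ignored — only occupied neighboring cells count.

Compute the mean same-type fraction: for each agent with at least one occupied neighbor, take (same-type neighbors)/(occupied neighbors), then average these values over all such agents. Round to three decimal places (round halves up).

0.343

Row 1: (1,2)S 0/1 · (1,3)N 0/2 · (1,6)N — no occupied neighbors
Row 2: (2,1)S 0/1 · (2,3)S 1/3 · (2,4)N 0/1
Row 3: (3,1)N 0/2 · (3,3)S 2/2 · (3,6)N — no occupied neighbors
Row 4: (4,1)S 0/1 · (4,3)S 2/2 · (4,4)S 1/2
Row 5: (5,4)N 0/2
Row 6: (6,2)S 0/1 · (6,3)N 1/3 · (6,4)S 0/3
Row 7: (7,3)N 2/2 · (7,4)N 2/3 · (7,5)N 1/1
Sum over 17 agents: 0/1 + 0/2 + 0/1 + 1/3 + 0/1 + 0/2 + 2/2 + 0/1 + 2/2 + 1/2 + 0/2 + 0/1 + 1/3 + 0/3 + 2/2 + 2/3 + 1/1 = 35/6; mean = 35/6 ÷ 17 = 35/102 = 0.343137… → 0.343.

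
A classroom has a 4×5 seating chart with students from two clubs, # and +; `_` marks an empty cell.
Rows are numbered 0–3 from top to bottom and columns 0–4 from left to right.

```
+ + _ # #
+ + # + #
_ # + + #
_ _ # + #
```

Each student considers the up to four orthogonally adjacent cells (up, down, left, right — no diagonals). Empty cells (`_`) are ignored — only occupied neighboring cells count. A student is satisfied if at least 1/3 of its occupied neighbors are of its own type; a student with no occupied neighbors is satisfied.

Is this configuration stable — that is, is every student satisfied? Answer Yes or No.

(0,0)+ 2/2 satisfied
(0,1)+ 2/2 satisfied
(0,3)# 1/2 satisfied
(0,4)# 2/2 satisfied
(1,0)+ 2/2 satisfied
(1,1)+ 2/4 satisfied
(1,2)# 0/3 not
(1,3)+ 1/4 not
(1,4)# 2/3 satisfied
(2,1)# 0/2 not
(2,2)+ 1/4 not
(2,3)+ 3/4 satisfied
(2,4)# 2/3 satisfied
(3,2)# 0/2 not
(3,3)+ 1/3 satisfied
(3,4)# 1/2 satisfied
For instance (1,2) has only 0/3 same-type neighbors, below 1/3.

No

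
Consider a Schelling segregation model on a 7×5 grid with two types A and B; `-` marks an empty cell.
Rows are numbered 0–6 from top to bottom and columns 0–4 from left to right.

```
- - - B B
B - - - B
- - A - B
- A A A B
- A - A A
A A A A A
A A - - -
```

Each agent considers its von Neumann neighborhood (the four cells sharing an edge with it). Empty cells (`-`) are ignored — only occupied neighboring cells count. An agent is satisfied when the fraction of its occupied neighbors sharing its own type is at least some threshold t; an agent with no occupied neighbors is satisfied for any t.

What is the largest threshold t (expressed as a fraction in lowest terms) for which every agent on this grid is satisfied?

Row 0: (0,3)B 1/1 · (0,4)B 2/2
Row 1: (1,0)B — no occupied neighbors · (1,4)B 2/2
Row 2: (2,2)A 1/1 · (2,4)B 2/2
Row 3: (3,1)A 2/2 · (3,2)A 3/3 · (3,3)A 2/3 · (3,4)B 1/3
Row 4: (4,1)A 2/2 · (4,3)A 3/3 · (4,4)A 2/3
Row 5: (5,0)A 2/2 · (5,1)A 4/4 · (5,2)A 2/2 · (5,3)A 3/3 · (5,4)A 2/2
Row 6: (6,0)A 2/2 · (6,1)A 2/2
The smallest same-type fraction is 1/3 at (3,4), which reduces to 1/3. Any threshold above that leaves this agent unsatisfied.

1/3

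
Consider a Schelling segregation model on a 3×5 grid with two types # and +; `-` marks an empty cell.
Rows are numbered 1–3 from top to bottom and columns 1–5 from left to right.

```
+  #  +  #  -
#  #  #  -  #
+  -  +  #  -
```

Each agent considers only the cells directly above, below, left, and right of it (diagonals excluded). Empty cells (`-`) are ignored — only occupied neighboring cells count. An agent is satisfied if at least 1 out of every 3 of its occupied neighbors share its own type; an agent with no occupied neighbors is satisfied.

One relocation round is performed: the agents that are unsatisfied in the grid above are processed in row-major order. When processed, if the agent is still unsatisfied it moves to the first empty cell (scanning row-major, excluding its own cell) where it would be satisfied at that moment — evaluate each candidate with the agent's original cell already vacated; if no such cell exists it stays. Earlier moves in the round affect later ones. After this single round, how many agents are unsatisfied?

Initially unsatisfied (in order): (1,1), (1,3), (1,4), (3,1), (3,3), (3,4).
  (1,1) → (3,2).
  (1,3): no empty cell satisfies it; stays.
  (1,4) → (1,1).
  (3,1): now satisfied by earlier moves; stays.
  (3,3): now satisfied by earlier moves; stays.
  (3,4) → (1,5).
Resulting grid:
# # + - #
# # # - #
+ + + - -
Unsatisfied now: (1,3).

1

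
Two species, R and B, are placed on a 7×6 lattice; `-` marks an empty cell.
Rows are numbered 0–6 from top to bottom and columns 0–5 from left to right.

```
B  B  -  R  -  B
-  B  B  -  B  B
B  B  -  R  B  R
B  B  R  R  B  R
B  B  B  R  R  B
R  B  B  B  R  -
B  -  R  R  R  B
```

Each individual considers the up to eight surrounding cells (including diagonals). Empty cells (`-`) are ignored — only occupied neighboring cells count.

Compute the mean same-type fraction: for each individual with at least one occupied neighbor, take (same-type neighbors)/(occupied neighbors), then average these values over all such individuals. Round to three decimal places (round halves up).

(0,0)B 2/2
(0,1)B 3/3
(0,3)R 0/2
(0,5)B 2/2
(1,1)B 5/5
(1,2)B 3/5
(1,4)B 3/6
(1,5)B 3/4
(2,0)B 4/4
(2,1)B 5/6
(2,3)R 2/6
(2,4)B 3/7
(2,5)R 1/5
(3,0)B 5/5
(3,1)B 6/7
(3,2)R 3/7
(3,3)R 4/7
(3,4)B 2/8
(3,5)R 2/5
(4,0)B 4/5
(4,1)B 6/8
(4,2)B 5/8
(4,3)R 4/8
(4,4)R 4/7
(4,5)B 1/4
(5,0)R 0/4
(5,1)B 5/7
(5,2)B 4/7
(5,3)B 2/8
(5,4)R 4/7
(6,0)B 1/2
(6,2)R 1/4
(6,3)R 3/5
(6,4)R 2/4
(6,5)B 0/2
Sum over 35 individuals: 2/2 + 3/3 + 0/2 + 2/2 + 5/5 + 3/5 + 3/6 + 3/4 + 4/4 + 5/6 + 2/6 + 3/7 + 1/5 + 5/5 + 6/7 + 3/7 + 4/7 + 2/8 + 2/5 + 4/5 + 6/8 + 5/8 + 4/8 + 4/7 + 1/4 + 0/4 + 5/7 + 4/7 + 2/8 + 4/7 + 1/2 + 1/4 + 3/5 + 2/4 + 0/2 = 16469/840; mean = 16469/840 ÷ 35 = 16469/29400 = 0.560170… → 0.560.

0.560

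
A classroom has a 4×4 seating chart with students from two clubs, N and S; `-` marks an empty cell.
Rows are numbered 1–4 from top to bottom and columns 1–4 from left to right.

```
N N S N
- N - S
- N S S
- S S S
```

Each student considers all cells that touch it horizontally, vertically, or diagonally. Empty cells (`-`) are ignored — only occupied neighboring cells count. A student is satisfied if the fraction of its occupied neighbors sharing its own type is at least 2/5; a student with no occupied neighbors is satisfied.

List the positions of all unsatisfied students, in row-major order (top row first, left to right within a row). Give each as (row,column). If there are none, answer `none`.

(1,3), (1,4), (3,2)

(1,1)N 2/2 satisfied
(1,2)N 2/3 satisfied
(1,3)S 1/4 not
(1,4)N 0/2 not
(2,2)N 3/5 satisfied
(2,4)S 3/4 satisfied
(3,2)N 1/4 not
(3,3)S 5/7 satisfied
(3,4)S 4/4 satisfied
(4,2)S 2/3 satisfied
(4,3)S 4/5 satisfied
(4,4)S 3/3 satisfied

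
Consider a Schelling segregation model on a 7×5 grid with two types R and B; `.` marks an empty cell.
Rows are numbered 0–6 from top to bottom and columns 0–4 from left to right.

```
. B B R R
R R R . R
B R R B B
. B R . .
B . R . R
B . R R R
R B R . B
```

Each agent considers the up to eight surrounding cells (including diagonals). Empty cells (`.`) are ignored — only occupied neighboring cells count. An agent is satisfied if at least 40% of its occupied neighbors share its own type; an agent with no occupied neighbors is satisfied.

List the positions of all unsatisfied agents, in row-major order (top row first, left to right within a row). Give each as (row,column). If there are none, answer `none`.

(0,1), (0,2), (2,0), (2,3), (3,1), (6,0), (6,1), (6,4)

Row 0: (0,1)B 1/4 not · (0,2)B 1/4 not · (0,3)R 3/4 satisfied · (0,4)R 2/2 satisfied
Row 1: (1,0)R 2/4 satisfied · (1,1)R 4/7 satisfied · (1,2)R 4/7 satisfied · (1,4)R 2/4 satisfied
Row 2: (2,0)B 1/4 not · (2,1)R 5/7 satisfied · (2,2)R 4/6 satisfied · (2,3)B 1/5 not · (2,4)B 1/2 satisfied
Row 3: (3,1)B 2/6 not · (3,2)R 3/5 satisfied
Row 4: (4,0)B 2/2 satisfied · (4,2)R 3/4 satisfied · (4,4)R 2/2 satisfied
Row 5: (5,0)B 2/3 satisfied · (5,2)R 3/4 satisfied · (5,3)R 5/6 satisfied · (5,4)R 2/3 satisfied
Row 6: (6,0)R 0/2 not · (6,1)B 1/4 not · (6,2)R 2/3 satisfied · (6,4)B 0/2 not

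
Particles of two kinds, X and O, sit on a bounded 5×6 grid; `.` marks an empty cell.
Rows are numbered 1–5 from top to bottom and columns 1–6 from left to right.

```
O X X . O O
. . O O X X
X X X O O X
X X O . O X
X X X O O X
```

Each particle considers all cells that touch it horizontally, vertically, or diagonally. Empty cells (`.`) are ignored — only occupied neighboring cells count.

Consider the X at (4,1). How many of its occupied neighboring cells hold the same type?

Occupied neighbors of (4,1): (3,1)=X, (3,2)=X, (4,2)=X, (5,1)=X, (5,2)=X.
Same type (X): 5 of 5.

5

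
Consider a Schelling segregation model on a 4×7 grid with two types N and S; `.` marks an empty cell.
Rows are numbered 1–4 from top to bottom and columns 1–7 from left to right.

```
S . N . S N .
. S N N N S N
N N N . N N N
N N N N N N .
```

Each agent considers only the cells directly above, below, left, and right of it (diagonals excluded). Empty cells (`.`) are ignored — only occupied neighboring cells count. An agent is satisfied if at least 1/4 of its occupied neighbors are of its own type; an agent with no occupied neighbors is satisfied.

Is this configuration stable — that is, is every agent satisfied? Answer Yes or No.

No

Row 1: (1,1)S 0/0 satisfied · (1,3)N 1/1 satisfied · (1,5)S 0/2 not · (1,6)N 0/2 not
Row 2: (2,2)S 0/2 not · (2,3)N 3/4 satisfied · (2,4)N 2/2 satisfied · (2,5)N 2/4 satisfied · (2,6)S 0/4 not · (2,7)N 1/2 satisfied
Row 3: (3,1)N 2/2 satisfied · (3,2)N 3/4 satisfied · (3,3)N 3/3 satisfied · (3,5)N 3/3 satisfied · (3,6)N 3/4 satisfied · (3,7)N 2/2 satisfied
Row 4: (4,1)N 2/2 satisfied · (4,2)N 3/3 satisfied · (4,3)N 3/3 satisfied · (4,4)N 2/2 satisfied · (4,5)N 3/3 satisfied · (4,6)N 2/2 satisfied
For instance (1,5) has only 0/2 same-type neighbors, below 1/4.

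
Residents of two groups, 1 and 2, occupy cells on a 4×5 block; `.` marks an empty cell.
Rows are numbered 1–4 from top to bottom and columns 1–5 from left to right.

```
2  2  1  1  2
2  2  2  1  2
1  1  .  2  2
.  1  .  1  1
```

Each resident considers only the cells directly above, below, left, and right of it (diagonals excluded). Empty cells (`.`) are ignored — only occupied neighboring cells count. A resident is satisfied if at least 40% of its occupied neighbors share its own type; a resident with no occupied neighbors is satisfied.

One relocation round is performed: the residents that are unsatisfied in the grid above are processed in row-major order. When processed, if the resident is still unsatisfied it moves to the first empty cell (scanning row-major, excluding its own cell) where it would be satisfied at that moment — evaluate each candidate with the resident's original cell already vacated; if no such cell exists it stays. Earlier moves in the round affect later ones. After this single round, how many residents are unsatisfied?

1

Initially unsatisfied (in order): (1,3), (2,3), (2,4), (3,4).
  (1,3) → (4,1).
  (2,3): now satisfied by earlier moves; stays.
  (2,4) → (4,3).
  (3,4): now satisfied by earlier moves; stays.
Resulting grid:
2 2 . 1 2
2 2 2 . 2
1 1 . 2 2
1 1 1 1 1
Unsatisfied now: (1,4).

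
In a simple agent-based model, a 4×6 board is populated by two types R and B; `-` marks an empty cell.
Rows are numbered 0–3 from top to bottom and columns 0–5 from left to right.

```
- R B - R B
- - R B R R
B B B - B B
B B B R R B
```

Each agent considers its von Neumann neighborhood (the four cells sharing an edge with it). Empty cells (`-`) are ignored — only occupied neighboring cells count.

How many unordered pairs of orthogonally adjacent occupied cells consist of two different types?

12

Scan each occupied cell's neighbors to the right and below so each pair is counted once.
Row 0: R(0,1)–B(0,2)≠ B(0,2)–R(1,2)≠ R(0,4)–B(0,5)≠ R(0,4)–R(1,4)= B(0,5)–R(1,5)≠  → 4/5 unlike.
Row 1: R(1,2)–B(1,3)≠ R(1,2)–B(2,2)≠ B(1,3)–R(1,4)≠ R(1,4)–R(1,5)= R(1,4)–B(2,4)≠ R(1,5)–B(2,5)≠  → 5/6 unlike.
Row 2: B(2,0)–B(2,1)= B(2,0)–B(3,0)= B(2,1)–B(2,2)= B(2,1)–B(3,1)= B(2,2)–B(3,2)= B(2,4)–B(2,5)= B(2,4)–R(3,4)≠ B(2,5)–B(3,5)=  → 1/8 unlike.
Row 3: B(3,0)–B(3,1)= B(3,1)–B(3,2)= B(3,2)–R(3,3)≠ R(3,3)–R(3,4)= R(3,4)–B(3,5)≠  → 2/5 unlike.
Total adjacent occupied pairs: 24; unlike-type pairs: 12.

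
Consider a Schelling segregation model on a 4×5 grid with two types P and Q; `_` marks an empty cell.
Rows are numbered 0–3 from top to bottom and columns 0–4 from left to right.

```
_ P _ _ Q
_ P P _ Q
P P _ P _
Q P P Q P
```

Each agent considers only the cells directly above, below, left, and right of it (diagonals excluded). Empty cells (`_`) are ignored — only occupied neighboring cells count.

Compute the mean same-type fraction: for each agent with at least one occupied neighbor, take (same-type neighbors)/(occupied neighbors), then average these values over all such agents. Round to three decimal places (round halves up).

(0,1)P 1/1
(0,4)Q 1/1
(1,1)P 3/3
(1,2)P 1/1
(1,4)Q 1/1
(2,0)P 1/2
(2,1)P 3/3
(2,3)P 0/1
(3,0)Q 0/2
(3,1)P 2/3
(3,2)P 1/2
(3,3)Q 0/3
(3,4)P 0/1
Sum over 13 agents: 1/1 + 1/1 + 3/3 + 1/1 + 1/1 + 1/2 + 3/3 + 0/1 + 0/2 + 2/3 + 1/2 + 0/3 + 0/1 = 23/3; mean = 23/3 ÷ 13 = 23/39 = 0.589743… → 0.590.

0.590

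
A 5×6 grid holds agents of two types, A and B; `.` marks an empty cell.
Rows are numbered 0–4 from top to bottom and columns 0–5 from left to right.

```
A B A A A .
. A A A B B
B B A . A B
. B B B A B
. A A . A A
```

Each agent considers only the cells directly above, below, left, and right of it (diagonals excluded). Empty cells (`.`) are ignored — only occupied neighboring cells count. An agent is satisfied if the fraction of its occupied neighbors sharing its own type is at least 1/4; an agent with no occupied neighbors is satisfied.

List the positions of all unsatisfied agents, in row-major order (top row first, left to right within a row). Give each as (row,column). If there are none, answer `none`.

(0,0), (0,1)

Row 0: (0,0)A 0/1 not · (0,1)B 0/3 not · (0,2)A 2/3 satisfied · (0,3)A 3/3 satisfied · (0,4)A 1/2 satisfied
Row 1: (1,1)A 1/3 satisfied · (1,2)A 4/4 satisfied · (1,3)A 2/3 satisfied · (1,4)B 1/4 satisfied · (1,5)B 2/2 satisfied
Row 2: (2,0)B 1/1 satisfied · (2,1)B 2/4 satisfied · (2,2)A 1/3 satisfied · (2,4)A 1/3 satisfied · (2,5)B 2/3 satisfied
Row 3: (3,1)B 2/3 satisfied · (3,2)B 2/4 satisfied · (3,3)B 1/2 satisfied · (3,4)A 2/4 satisfied · (3,5)B 1/3 satisfied
Row 4: (4,1)A 1/2 satisfied · (4,2)A 1/2 satisfied · (4,4)A 2/2 satisfied · (4,5)A 1/2 satisfied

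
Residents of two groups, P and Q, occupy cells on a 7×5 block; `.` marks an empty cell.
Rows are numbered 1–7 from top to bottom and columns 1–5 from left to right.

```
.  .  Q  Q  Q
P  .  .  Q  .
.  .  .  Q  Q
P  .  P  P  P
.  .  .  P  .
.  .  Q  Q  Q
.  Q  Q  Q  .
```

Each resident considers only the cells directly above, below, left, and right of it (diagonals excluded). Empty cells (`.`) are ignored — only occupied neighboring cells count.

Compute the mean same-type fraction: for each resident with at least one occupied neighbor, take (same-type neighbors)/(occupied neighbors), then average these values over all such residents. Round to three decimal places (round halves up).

Row 1: (1,3)Q 1/1 · (1,4)Q 3/3 · (1,5)Q 1/1
Row 2: (2,1)P — no occupied neighbors · (2,4)Q 2/2
Row 3: (3,4)Q 2/3 · (3,5)Q 1/2
Row 4: (4,1)P — no occupied neighbors · (4,3)P 1/1 · (4,4)P 3/4 · (4,5)P 1/2
Row 5: (5,4)P 1/2
Row 6: (6,3)Q 2/2 · (6,4)Q 3/4 · (6,5)Q 1/1
Row 7: (7,2)Q 1/1 · (7,3)Q 3/3 · (7,4)Q 2/2
Sum over 16 residents: 1/1 + 3/3 + 1/1 + 2/2 + 2/3 + 1/2 + 1/1 + 3/4 + 1/2 + 1/2 + 2/2 + 3/4 + 1/1 + 1/1 + 3/3 + 2/2 = 41/3; mean = 41/3 ÷ 16 = 41/48 = 0.854166… → 0.854.

0.854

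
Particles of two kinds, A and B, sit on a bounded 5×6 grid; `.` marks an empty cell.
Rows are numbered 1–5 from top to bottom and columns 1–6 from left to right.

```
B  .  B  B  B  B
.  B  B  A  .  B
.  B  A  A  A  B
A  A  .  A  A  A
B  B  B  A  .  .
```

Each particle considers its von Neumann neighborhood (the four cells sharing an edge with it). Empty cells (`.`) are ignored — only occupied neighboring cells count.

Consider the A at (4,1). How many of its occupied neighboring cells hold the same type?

Occupied neighbors of (4,1): (5,1)=B, (4,2)=A.
Same type (A): 1 of 2.

1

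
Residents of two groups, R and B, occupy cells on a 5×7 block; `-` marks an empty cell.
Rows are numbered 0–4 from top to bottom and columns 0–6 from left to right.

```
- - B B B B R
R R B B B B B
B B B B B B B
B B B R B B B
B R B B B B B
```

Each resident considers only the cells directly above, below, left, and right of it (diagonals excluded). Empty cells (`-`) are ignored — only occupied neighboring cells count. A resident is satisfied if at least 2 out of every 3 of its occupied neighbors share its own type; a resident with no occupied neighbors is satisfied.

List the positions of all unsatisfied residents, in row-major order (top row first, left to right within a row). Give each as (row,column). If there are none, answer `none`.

Row 0: (0,2)B 2/2 satisfied · (0,3)B 3/3 satisfied · (0,4)B 3/3 satisfied · (0,5)B 2/3 satisfied · (0,6)R 0/2 not
Row 1: (1,0)R 1/2 not · (1,1)R 1/3 not · (1,2)B 3/4 satisfied · (1,3)B 4/4 satisfied · (1,4)B 4/4 satisfied · (1,5)B 4/4 satisfied · (1,6)B 2/3 satisfied
Row 2: (2,0)B 2/3 satisfied · (2,1)B 3/4 satisfied · (2,2)B 4/4 satisfied · (2,3)B 3/4 satisfied · (2,4)B 4/4 satisfied · (2,5)B 4/4 satisfied · (2,6)B 3/3 satisfied
Row 3: (3,0)B 3/3 satisfied · (3,1)B 3/4 satisfied · (3,2)B 3/4 satisfied · (3,3)R 0/4 not · (3,4)B 3/4 satisfied · (3,5)B 4/4 satisfied · (3,6)B 3/3 satisfied
Row 4: (4,0)B 1/2 not · (4,1)R 0/3 not · (4,2)B 2/3 satisfied · (4,3)B 2/3 satisfied · (4,4)B 3/3 satisfied · (4,5)B 3/3 satisfied · (4,6)B 2/2 satisfied

(0,6), (1,0), (1,1), (3,3), (4,0), (4,1)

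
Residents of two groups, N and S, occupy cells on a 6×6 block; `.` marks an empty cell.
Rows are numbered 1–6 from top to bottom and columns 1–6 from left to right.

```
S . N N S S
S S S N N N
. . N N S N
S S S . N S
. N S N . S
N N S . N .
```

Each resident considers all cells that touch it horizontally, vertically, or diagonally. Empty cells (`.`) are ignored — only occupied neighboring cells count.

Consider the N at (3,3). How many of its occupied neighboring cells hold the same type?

Occupied neighbors of (3,3): (2,2)=S, (2,3)=S, (2,4)=N, (3,4)=N, (4,2)=S, (4,3)=S.
Same type (N): 2 of 6.

2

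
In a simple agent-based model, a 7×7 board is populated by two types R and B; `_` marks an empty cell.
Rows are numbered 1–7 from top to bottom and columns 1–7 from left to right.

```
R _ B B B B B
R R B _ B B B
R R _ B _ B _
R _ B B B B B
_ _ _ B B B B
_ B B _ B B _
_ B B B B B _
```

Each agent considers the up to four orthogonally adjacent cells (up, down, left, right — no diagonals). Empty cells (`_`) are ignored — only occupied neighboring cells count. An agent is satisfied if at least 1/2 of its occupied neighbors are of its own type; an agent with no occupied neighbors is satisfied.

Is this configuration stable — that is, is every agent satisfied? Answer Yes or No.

Yes

Row 1: (1,1)R 1/1 ok · (1,3)B 2/2 ok · (1,4)B 2/2 ok · (1,5)B 3/3 ok · (1,6)B 3/3 ok · (1,7)B 2/2 ok
Row 2: (2,1)R 3/3 ok · (2,2)R 2/3 ok · (2,3)B 1/2 ok · (2,5)B 2/2 ok · (2,6)B 4/4 ok · (2,7)B 2/2 ok
Row 3: (3,1)R 3/3 ok · (3,2)R 2/2 ok · (3,4)B 1/1 ok · (3,6)B 2/2 ok
Row 4: (4,1)R 1/1 ok · (4,3)B 1/1 ok · (4,4)B 4/4 ok · (4,5)B 3/3 ok · (4,6)B 4/4 ok · (4,7)B 2/2 ok
Row 5: (5,4)B 2/2 ok · (5,5)B 4/4 ok · (5,6)B 4/4 ok · (5,7)B 2/2 ok
Row 6: (6,2)B 2/2 ok · (6,3)B 2/2 ok · (6,5)B 3/3 ok · (6,6)B 3/3 ok
Row 7: (7,2)B 2/2 ok · (7,3)B 3/3 ok · (7,4)B 2/2 ok · (7,5)B 3/3 ok · (7,6)B 2/2 ok
All meet the threshold, so the configuration is stable.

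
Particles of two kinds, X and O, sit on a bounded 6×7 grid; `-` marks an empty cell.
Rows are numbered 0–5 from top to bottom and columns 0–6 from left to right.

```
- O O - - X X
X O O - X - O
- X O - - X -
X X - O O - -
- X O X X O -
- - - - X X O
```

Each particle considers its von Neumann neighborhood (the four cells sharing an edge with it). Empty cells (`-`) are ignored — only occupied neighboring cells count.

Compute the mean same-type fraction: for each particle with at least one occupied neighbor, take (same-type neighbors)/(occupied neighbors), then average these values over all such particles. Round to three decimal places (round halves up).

(0,1)O 2/2
(0,2)O 2/2
(0,5)X 1/1
(0,6)X 1/2
(1,0)X 0/1
(1,1)O 2/4
(1,2)O 3/3
(1,4)X — no occupied neighbors
(1,6)O 0/1
(2,1)X 1/3
(2,2)O 1/2
(2,5)X — no occupied neighbors
(3,0)X 1/1
(3,1)X 3/3
(3,3)O 1/2
(3,4)O 1/2
(4,1)X 1/2
(4,2)O 0/2
(4,3)X 1/3
(4,4)X 2/4
(4,5)O 0/2
(5,4)X 2/2
(5,5)X 1/3
(5,6)O 0/1
Sum over 22 particles: 2/2 + 2/2 + 1/1 + 1/2 + 0/1 + 2/4 + 3/3 + 0/1 + 1/3 + 1/2 + 1/1 + 3/3 + 1/2 + 1/2 + 1/2 + 0/2 + 1/3 + 2/4 + 0/2 + 2/2 + 1/3 + 0/1 = 23/2; mean = 23/2 ÷ 22 = 23/44 = 0.522727… → 0.523.

0.523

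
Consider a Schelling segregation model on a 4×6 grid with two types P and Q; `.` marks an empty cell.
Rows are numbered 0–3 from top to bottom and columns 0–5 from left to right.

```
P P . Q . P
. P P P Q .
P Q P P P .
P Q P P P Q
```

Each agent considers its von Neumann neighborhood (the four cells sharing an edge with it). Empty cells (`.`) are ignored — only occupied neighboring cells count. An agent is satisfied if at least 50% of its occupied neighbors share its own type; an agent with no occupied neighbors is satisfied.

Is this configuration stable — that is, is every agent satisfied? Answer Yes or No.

Row 0: (0,0)P 1/1 satisfied · (0,1)P 2/2 satisfied · (0,3)Q 0/1 not · (0,5)P 0/0 satisfied
Row 1: (1,1)P 2/3 satisfied · (1,2)P 3/3 satisfied · (1,3)P 2/4 satisfied · (1,4)Q 0/2 not
Row 2: (2,0)P 1/2 satisfied · (2,1)Q 1/4 not · (2,2)P 3/4 satisfied · (2,3)P 4/4 satisfied · (2,4)P 2/3 satisfied
Row 3: (3,0)P 1/2 satisfied · (3,1)Q 1/3 not · (3,2)P 2/3 satisfied · (3,3)P 3/3 satisfied · (3,4)P 2/3 satisfied · (3,5)Q 0/1 not
For instance (0,3) has only 0/1 same-type neighbors, below 1/2.

No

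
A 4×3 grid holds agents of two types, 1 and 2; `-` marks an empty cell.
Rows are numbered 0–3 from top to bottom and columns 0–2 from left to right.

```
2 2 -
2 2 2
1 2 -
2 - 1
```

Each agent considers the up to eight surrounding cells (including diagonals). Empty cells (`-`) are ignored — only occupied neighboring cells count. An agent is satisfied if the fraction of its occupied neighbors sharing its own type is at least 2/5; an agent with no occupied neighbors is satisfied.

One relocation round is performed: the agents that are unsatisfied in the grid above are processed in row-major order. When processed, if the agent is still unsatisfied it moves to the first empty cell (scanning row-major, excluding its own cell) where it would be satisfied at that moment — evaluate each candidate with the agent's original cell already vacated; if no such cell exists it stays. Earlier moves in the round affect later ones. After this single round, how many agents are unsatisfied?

2

Initially unsatisfied (in order): (2,0), (3,2).
  (2,0): no empty cell satisfies it; stays.
  (3,2): no empty cell satisfies it; stays.
Resulting grid:
2 2 -
2 2 2
1 2 -
2 - 1
Unsatisfied now: (2,0), (3,2).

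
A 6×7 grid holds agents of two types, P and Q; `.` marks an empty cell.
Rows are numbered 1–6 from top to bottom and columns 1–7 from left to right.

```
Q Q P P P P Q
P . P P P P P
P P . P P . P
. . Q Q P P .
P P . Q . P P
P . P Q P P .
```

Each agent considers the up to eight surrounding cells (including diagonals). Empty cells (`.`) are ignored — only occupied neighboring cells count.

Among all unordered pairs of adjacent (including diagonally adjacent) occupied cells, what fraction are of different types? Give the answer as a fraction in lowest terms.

18/71

Scan each occupied cell's neighbors to the right and below (and the two forward diagonals) so each pair is counted once.
From row 1: 7 unlike of 22 pairs (running 7/22).
From row 2: 0 unlike of 15 pairs (running 7/37).
From row 3: 4 unlike of 10 pairs (running 11/47).
From row 4: 3 unlike of 10 pairs (running 14/57).
From row 5: 2 unlike of 11 pairs (running 16/68).
From row 6: 2 unlike of 3 pairs (running 18/71).
Total adjacent occupied pairs: 71; unlike-type pairs: 18.
18/71 is already in lowest terms.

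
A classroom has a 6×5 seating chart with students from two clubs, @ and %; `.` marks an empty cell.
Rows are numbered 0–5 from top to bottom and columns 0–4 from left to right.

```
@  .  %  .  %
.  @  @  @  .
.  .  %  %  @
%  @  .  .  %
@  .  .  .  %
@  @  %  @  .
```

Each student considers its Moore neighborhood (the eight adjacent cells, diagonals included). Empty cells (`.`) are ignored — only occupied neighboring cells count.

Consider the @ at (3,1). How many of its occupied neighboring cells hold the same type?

1

Occupied neighbors of (3,1): (2,2)=%, (3,0)=%, (4,0)=@.
Same type (@): 1 of 3.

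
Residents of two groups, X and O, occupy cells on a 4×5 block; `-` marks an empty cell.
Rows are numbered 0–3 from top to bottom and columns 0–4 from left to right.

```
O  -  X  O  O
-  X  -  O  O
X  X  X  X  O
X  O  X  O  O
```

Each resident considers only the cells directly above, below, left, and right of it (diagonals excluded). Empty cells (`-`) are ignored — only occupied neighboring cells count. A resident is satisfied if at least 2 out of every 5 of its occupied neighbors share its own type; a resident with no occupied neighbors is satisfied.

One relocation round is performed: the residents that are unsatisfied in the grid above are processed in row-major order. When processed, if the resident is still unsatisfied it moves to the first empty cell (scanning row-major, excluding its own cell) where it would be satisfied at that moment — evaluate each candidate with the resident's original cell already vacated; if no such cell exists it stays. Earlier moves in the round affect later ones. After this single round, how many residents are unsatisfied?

1

Initially unsatisfied (in order): (0,2), (2,3), (3,1), (3,2), (3,3).
  (0,2) → (0,1).
  (2,3) → (0,2).
  (3,1) → (2,3).
  (3,2): now satisfied by earlier moves; stays.
  (3,3): now satisfied by earlier moves; stays.
Resulting grid:
O X X O O
- X - O O
X X X O O
X - X O O
Unsatisfied now: (0,0).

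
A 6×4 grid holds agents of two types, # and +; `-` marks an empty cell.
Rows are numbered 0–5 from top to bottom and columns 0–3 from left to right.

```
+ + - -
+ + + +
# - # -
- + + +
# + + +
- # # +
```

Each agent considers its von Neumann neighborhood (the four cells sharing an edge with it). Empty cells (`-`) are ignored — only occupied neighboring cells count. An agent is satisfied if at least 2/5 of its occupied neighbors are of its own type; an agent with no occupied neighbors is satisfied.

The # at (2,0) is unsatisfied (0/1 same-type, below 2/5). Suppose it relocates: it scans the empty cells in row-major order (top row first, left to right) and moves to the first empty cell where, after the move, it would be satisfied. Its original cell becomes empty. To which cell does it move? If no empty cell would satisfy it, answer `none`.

(3,0)

Vacating (2,0). Empty cells in order:
  (0,2): 0/2 same-type → still unsatisfied.
  (0,3): 0/1 same-type → still unsatisfied.
  (2,1): 1/3 same-type → still unsatisfied.
  (2,3): 1/3 same-type → still unsatisfied.
  (3,0): 1/2 same-type → satisfied — stop here.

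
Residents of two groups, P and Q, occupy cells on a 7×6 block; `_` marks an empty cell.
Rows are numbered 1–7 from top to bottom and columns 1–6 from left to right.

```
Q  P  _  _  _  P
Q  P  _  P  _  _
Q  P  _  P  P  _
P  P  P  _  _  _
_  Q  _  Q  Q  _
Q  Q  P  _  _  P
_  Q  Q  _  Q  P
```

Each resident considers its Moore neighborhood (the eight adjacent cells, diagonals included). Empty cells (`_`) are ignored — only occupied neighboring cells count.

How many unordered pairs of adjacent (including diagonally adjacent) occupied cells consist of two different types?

Scan each occupied cell's neighbors to the right and below (and the two forward diagonals) so each pair is counted once.
From row 1: 3 unlike of 5 pairs (running 3/5).
From row 2: 3 unlike of 7 pairs (running 6/12).
From row 3: 3 unlike of 8 pairs (running 9/20).
From row 4: 4 unlike of 6 pairs (running 13/26).
From row 5: 3 unlike of 6 pairs (running 16/32).
From row 6: 4 unlike of 9 pairs (running 20/41).
From row 7: 1 unlike of 2 pairs (running 21/43).
Total adjacent occupied pairs: 43; unlike-type pairs: 21.

21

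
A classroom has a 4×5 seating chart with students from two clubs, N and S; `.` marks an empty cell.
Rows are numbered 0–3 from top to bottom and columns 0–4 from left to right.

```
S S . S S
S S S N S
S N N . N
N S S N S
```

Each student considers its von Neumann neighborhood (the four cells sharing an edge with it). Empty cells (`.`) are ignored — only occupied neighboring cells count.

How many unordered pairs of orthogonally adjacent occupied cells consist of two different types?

Scan each occupied cell's neighbors to the right and below so each pair is counted once.
From row 0: 1 unlike of 6 pairs (running 1/6).
From row 1: 5 unlike of 8 pairs (running 6/14).
From row 2: 5 unlike of 6 pairs (running 11/20).
From row 3: 3 unlike of 4 pairs (running 14/24).
Total adjacent occupied pairs: 24; unlike-type pairs: 14.

14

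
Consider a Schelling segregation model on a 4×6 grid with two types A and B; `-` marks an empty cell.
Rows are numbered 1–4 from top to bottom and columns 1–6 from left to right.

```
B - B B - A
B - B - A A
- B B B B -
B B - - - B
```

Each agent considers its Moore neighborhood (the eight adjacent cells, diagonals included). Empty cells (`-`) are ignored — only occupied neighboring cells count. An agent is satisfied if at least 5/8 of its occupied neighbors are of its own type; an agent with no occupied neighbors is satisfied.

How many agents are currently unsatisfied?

2

(1,1)B 1/1 ✓
(1,3)B 2/2 ✓
(1,4)B 2/3 ✓
(1,6)A 2/2 ✓
(2,1)B 2/2 ✓
(2,3)B 5/5 ✓
(2,5)A 2/5 ✗
(2,6)A 2/3 ✓
(3,2)B 5/5 ✓
(3,3)B 4/4 ✓
(3,4)B 3/4 ✓
(3,5)B 2/4 ✗
(4,1)B 2/2 ✓
(4,2)B 3/3 ✓
(4,6)B 1/1 ✓
Unsatisfied: (2,5), (3,5) — 2 in total.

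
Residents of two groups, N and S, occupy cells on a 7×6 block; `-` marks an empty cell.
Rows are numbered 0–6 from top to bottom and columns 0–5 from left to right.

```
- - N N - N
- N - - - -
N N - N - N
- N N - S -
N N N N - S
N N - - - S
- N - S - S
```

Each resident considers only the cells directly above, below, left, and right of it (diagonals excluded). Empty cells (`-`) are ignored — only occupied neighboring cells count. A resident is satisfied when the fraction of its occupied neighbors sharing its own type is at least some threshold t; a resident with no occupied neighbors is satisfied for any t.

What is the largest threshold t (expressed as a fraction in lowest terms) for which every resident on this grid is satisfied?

(0,2)N 1/1
(0,3)N 1/1
(0,5)N — no occupied neighbors
(1,1)N 1/1
(2,0)N 1/1
(2,1)N 3/3
(2,3)N — no occupied neighbors
(2,5)N — no occupied neighbors
(3,1)N 3/3
(3,2)N 2/2
(3,4)S — no occupied neighbors
(4,0)N 2/2
(4,1)N 4/4
(4,2)N 3/3
(4,3)N 1/1
(4,5)S 1/1
(5,0)N 2/2
(5,1)N 3/3
(5,5)S 2/2
(6,1)N 1/1
(6,3)S — no occupied neighbors
(6,5)S 1/1
The smallest same-type fraction is 1/1 at (0,2), which reduces to 1/1. Any threshold above that leaves this resident unsatisfied.

1/1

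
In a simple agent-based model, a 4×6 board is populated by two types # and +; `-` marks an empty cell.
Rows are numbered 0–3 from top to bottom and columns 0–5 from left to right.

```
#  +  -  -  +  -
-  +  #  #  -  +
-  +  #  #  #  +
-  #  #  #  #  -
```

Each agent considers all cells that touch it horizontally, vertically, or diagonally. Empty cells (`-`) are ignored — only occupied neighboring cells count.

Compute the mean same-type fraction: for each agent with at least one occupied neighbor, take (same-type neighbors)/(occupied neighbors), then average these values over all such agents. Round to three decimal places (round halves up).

0.585

Row 0: (0,0)# 0/2 · (0,1)+ 1/3 · (0,4)+ 1/2
Row 1: (1,1)+ 2/5 · (1,2)# 3/6 · (1,3)# 4/5 · (1,5)+ 2/3
Row 2: (2,1)+ 1/5 · (2,2)# 6/8 · (2,3)# 7/7 · (2,4)# 4/6 · (2,5)+ 1/3
Row 3: (3,1)# 2/3 · (3,2)# 4/5 · (3,3)# 5/5 · (3,4)# 3/4
Sum over 16 agents: 0/2 + 1/3 + 1/2 + 2/5 + 3/6 + 4/5 + 2/3 + 1/5 + 6/8 + 7/7 + 4/6 + 1/3 + 2/3 + 4/5 + 5/5 + 3/4 = 281/30; mean = 281/30 ÷ 16 = 281/480 = 0.585416… → 0.585.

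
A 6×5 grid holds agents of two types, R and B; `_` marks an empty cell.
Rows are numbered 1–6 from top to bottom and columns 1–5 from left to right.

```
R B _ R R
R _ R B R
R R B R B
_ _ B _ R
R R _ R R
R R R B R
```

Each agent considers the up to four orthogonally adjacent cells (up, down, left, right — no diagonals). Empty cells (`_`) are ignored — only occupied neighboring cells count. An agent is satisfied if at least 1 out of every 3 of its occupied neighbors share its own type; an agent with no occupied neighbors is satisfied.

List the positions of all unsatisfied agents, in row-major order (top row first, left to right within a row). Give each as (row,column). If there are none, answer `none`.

(1,2), (2,3), (2,4), (3,3), (3,4), (3,5), (6,4)

Row 1: (1,1)R 1/2 ok · (1,2)B 0/1 unhappy · (1,4)R 1/2 ok · (1,5)R 2/2 ok
Row 2: (2,1)R 2/2 ok · (2,3)R 0/2 unhappy · (2,4)B 0/4 unhappy · (2,5)R 1/3 ok
Row 3: (3,1)R 2/2 ok · (3,2)R 1/2 ok · (3,3)B 1/4 unhappy · (3,4)R 0/3 unhappy · (3,5)B 0/3 unhappy
Row 4: (4,3)B 1/1 ok · (4,5)R 1/2 ok
Row 5: (5,1)R 2/2 ok · (5,2)R 2/2 ok · (5,4)R 1/2 ok · (5,5)R 3/3 ok
Row 6: (6,1)R 2/2 ok · (6,2)R 3/3 ok · (6,3)R 1/2 ok · (6,4)B 0/3 unhappy · (6,5)R 1/2 ok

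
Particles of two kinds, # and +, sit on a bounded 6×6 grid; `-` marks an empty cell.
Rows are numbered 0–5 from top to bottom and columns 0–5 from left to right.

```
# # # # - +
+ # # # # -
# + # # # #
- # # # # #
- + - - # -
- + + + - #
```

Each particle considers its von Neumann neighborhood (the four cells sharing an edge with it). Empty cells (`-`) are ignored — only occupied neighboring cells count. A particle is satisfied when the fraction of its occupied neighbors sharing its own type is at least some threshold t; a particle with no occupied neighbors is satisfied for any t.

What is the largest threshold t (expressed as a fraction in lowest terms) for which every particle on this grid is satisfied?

(0,0)# 1/2
(0,1)# 3/3
(0,2)# 3/3
(0,3)# 2/2
(0,5)+ — no occupied neighbors
(1,0)+ 0/3
(1,1)# 2/4
(1,2)# 4/4
(1,3)# 4/4
(1,4)# 2/2
(2,0)# 0/2
(2,1)+ 0/4
(2,2)# 3/4
(2,3)# 4/4
(2,4)# 4/4
(2,5)# 2/2
(3,1)# 1/3
(3,2)# 3/3
(3,3)# 3/3
(3,4)# 4/4
(3,5)# 2/2
(4,1)+ 1/2
(4,4)# 1/1
(5,1)+ 2/2
(5,2)+ 2/2
(5,3)+ 1/1
(5,5)# — no occupied neighbors
The smallest same-type fraction is 0/3 at (1,0), which reduces to 0/1. Any threshold above that leaves this particle unsatisfied.

0/1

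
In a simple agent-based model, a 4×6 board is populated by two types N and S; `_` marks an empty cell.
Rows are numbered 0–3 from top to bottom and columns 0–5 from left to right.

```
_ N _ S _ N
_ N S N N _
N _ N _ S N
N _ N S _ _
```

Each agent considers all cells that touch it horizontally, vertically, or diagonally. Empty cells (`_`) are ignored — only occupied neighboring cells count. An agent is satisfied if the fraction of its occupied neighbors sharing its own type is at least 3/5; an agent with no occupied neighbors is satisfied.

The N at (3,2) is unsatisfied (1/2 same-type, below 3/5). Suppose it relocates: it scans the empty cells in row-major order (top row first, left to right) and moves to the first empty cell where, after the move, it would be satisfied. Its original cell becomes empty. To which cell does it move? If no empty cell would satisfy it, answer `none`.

Vacating (3,2). Empty cells in order:
  (0,0): 2/2 same-type → satisfied — stop here.

(0,0)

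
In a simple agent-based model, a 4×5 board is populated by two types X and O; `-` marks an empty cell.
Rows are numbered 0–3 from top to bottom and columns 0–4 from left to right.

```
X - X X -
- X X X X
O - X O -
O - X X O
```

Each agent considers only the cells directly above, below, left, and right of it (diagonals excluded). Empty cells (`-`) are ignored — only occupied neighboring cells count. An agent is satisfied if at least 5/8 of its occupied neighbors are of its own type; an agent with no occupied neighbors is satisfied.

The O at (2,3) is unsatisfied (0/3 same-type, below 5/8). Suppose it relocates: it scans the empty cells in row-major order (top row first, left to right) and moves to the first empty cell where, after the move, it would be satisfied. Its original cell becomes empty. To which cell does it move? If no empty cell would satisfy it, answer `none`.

Vacating (2,3). Empty cells in order:
  (0,1): 0/3 same-type → still unsatisfied.
  (0,4): 0/2 same-type → still unsatisfied.
  (1,0): 1/3 same-type → still unsatisfied.
  (2,1): 1/3 same-type → still unsatisfied.
  (2,4): 1/2 same-type → still unsatisfied.
  (3,1): 1/2 same-type → still unsatisfied.

none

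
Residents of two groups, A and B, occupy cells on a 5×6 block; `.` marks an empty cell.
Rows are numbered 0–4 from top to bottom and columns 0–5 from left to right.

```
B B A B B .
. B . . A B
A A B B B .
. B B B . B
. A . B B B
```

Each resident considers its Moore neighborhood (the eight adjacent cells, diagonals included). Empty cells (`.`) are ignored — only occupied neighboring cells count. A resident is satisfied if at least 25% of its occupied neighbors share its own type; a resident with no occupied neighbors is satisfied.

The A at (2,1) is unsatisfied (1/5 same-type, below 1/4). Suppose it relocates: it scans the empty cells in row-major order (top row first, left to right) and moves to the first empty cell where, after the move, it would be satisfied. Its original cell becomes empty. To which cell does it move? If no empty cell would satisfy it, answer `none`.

Vacating (2,1). Empty cells in order:
  (0,5): 1/3 same-type → satisfied — stop here.

(0,5)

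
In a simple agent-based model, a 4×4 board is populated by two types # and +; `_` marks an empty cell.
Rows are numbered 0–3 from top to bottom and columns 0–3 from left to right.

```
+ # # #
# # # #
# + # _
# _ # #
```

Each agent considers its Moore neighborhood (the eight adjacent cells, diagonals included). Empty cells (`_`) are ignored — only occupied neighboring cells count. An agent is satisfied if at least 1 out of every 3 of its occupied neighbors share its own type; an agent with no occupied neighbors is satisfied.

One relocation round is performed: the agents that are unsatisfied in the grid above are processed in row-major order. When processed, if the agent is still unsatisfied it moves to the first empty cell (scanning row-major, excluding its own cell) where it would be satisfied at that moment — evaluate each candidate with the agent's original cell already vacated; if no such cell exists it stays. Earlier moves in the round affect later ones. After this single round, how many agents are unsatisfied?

Initially unsatisfied (in order): (0,0), (2,1).
  (0,0): no empty cell satisfies it; stays.
  (2,1): no empty cell satisfies it; stays.
Resulting grid:
+ # # #
# # # #
# + # _
# _ # #
Unsatisfied now: (0,0), (2,1).

2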